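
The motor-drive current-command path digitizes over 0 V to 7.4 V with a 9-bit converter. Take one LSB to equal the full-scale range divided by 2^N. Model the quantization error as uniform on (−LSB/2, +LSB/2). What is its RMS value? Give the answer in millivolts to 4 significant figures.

4.172 mV

Span = 7.4 V.
LSB = 7.4 V / 2^9 = 14.4531 mV.
RMS of a uniform error over width LSB is LSB/√12 = 4.172 mV.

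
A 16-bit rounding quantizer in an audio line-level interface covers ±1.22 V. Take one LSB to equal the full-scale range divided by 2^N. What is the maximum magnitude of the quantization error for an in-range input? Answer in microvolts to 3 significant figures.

Span: 1.22 V − (-1.22 V) = 2.44 V.
One LSB is 2.44 V / 65536 = 37.231 µV.
A rounding quantizer has |error| ≤ LSB/2 = 18.6 µV.

18.6 µV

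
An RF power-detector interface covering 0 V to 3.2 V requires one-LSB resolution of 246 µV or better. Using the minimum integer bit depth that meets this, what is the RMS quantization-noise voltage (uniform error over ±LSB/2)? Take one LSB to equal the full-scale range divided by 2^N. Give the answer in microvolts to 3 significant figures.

56.4 µV

V_FS = 3.2 V.
3.2 V / 246 µV = 13010. Since 2^13 = 8192 and 2^14 = 16384, N = 14.
One LSB is 3.2 V / 16384 = 195.31 µV.
RMS noise = LSB/√12 = 56.4 µV.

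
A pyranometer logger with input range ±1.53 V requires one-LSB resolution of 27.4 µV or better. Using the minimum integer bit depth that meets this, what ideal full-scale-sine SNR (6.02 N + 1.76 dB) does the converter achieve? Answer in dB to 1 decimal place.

Full-scale range = 1.53 V − (-1.53 V) = 3.06 V.
Required number of levels: 3.06/27.4 µV = 111680; smallest N with 2^N ≥ that is 17.
SNR = 6.02 × 17 + 1.76 = 104.10 dB.

104.1 dB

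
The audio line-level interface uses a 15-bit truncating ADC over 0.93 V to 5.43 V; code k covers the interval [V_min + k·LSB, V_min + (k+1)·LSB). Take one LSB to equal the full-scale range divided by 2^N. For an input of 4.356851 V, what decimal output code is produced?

24953

Range = 5.43 − (0.93) = 4.5 V. LSB = 4.5 V / 2^15 ≈ 137.3 µV.
code = ⌊(V_in − V_min)/LSB⌋ = ⌊(V_in − V_min) × 2^15 / range⌋
     = ⌊(4.356851 − (0.93)) × 32768 / 4.5⌋ = ⌊3.426851 × 32768/4.5⌋
     = ⌊24953.567⌋ = 24953.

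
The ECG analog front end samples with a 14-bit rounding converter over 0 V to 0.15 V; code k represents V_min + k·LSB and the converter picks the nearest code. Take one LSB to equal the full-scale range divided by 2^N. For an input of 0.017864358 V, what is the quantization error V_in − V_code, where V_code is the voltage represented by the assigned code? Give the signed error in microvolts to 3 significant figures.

+2.42 µV

Span = 0.15 V. LSB = 0.15 V / 2^14 ≈ 9.155 µV.
Position in LSBs: (0.017864358 − (0)) × 16384/0.15 = 1951.2643; rounding gives k = 1951.
V_code = 0 + (1951/16384) × 0.15 = 0.017861938477 V.
V_in − V_code = 0.017864358 − (0.017861938477) = +2.42 µV.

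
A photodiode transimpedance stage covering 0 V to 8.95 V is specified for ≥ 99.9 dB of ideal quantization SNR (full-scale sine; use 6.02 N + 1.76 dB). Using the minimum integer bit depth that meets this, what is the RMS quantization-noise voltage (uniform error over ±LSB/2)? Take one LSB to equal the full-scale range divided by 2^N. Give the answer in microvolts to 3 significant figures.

19.7 µV

Span = 8.95 V.
6.02 N + 1.76 ≥ 99.9 gives N ≥ 16.302, so the minimum integer is 17.
One LSB is 8.95 V / 131072 = 68.283 µV.
RMS noise = LSB/√12 = 19.7 µV.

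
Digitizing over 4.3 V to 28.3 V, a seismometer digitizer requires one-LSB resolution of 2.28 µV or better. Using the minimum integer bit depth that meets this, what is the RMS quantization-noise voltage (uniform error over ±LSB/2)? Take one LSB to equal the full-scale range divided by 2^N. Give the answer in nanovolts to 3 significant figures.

413 nV

Full-scale range = 28.3 V − (4.3 V) = 24 V.
Levels needed ≥ 24/2.28 µV = 1.053e7. 2^24 = 16777216 suffices, so N_min = 24.
One LSB is 24 V / 16777216 = 1.4305 µV.
σ_q = LSB/√12 = 1.4305 µV/3.4641 = 413 nV.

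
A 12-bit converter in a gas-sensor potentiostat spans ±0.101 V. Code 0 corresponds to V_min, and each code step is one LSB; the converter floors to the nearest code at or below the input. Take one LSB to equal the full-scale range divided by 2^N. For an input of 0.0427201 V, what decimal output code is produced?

2914

The full-scale span is 0.101 − (-0.101) = 0.202 V. LSB = 0.202 V / 2^12 ≈ 49.32 µV.
(V_in − V_min) × 2^12/range = (0.0427201 − (-0.101)) × 4096/0.202 = 2914.245.
Floor → code = 2914.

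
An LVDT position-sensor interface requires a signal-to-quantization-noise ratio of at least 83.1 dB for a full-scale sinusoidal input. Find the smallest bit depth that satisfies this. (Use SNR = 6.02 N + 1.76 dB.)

14 bits

6.02 N + 1.76 ≥ 83.1 gives N ≥ 13.512, so the minimum integer is 14.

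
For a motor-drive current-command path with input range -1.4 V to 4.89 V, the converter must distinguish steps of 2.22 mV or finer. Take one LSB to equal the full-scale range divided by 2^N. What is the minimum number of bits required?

Full-scale range = 4.89 V − (-1.4 V) = 6.29 V.
Need 2^N ≥ 6.29 V / 2.22 mV = 2833 → N_min = 12.

12 bits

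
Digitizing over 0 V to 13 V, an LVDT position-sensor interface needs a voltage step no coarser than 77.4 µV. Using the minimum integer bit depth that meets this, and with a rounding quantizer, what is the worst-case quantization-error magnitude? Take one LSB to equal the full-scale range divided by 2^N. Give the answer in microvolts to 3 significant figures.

24.8 µV

Range is 13 V.
Need 2^N ≥ 13 V / 77.4 µV = 168000 → N_min = 18.
Step size = 13/262144 V = 49.591 µV.
Max error for round-to-nearest is LSB/2 = 24.8 µV.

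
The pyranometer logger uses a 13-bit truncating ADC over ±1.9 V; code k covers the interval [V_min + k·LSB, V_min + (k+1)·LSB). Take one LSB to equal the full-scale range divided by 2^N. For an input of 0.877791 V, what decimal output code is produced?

5988

Span: 1.9 V − (-1.9 V) = 3.8 V. LSB = 3.8 V / 2^13 ≈ 463.9 µV.
V_in − V_min = 0.877791 − (-1.9) = 2.777791 V.
Divide by LSB: 2.777791 × 8192/3.8 = 5988.3326.
Truncating gives code 5988.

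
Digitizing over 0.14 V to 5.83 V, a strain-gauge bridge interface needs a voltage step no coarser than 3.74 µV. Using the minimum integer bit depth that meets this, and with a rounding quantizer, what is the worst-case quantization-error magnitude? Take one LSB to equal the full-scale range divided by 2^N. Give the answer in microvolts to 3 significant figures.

1.36 µV

The full-scale span is 5.83 − (0.14) = 5.69 V.
5.69 V / 3.74 µV = 1.521e6. Since 2^20 = 1048576 and 2^21 = 2097152, N = 21.
LSB = 5.69 V ÷ 2^21 = 5.69/2097152 V = 2.7132 µV.
Half an LSB is 1.36 µV.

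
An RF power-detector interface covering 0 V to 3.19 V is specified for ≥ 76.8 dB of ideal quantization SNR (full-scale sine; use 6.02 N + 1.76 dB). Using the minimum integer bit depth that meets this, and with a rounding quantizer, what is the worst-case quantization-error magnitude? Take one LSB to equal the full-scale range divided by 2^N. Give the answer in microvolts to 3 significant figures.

195 µV

Full-scale range = 3.19 V.
6.02 N + 1.76 ≥ 76.8 gives N ≥ 12.465, so the minimum integer is 13.
Step size = 3.19/8192 V = 389.40 µV.
Max error for round-to-nearest is LSB/2 = 195 µV.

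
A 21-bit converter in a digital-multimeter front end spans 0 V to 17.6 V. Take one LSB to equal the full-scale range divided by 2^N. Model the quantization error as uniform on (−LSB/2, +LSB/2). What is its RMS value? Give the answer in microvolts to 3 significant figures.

2.42 µV

Span = 17.6 V.
LSB = 17.6 V ÷ 2^21 = 17.6/2097152 V = 8.3923 µV.
RMS of a uniform error over width LSB is LSB/√12 = 2.42 µV.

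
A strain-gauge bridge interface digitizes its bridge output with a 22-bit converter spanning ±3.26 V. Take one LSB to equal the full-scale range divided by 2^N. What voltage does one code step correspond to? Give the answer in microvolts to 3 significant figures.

Range = 3.26 − (-3.26) = 6.52 V.
2^22 = 4194304 levels.
LSB = 6.52 V ÷ 2^22 = 6.52/4194304 V = 1.55 µV.

1.55 µV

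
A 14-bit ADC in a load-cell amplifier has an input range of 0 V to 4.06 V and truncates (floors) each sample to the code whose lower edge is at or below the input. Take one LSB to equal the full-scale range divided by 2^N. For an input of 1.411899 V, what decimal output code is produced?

Full-scale range = 4.06 V. LSB = 4.06 V / 2^14 ≈ 247.8 µV.
(V_in − V_min) × 2^14/range = (1.411899 − (0)) × 16384/4.06 = 5697.673.
Floor → code = 5697.

5697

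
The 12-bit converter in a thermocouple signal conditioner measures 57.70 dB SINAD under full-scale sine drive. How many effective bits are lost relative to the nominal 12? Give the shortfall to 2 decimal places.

Effective bits = (57.70 − 1.76)/6.02 = 9.2924.
12 − 9.2924 = 2.71 bits below nominal.

2.71 bits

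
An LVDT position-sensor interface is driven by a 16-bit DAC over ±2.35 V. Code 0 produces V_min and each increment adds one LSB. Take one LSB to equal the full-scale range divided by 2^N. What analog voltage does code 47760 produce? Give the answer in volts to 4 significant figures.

1.075 V

Full-scale range = 2.35 V − (-2.35 V) = 4.7 V. LSB = 4.7 V / 2^16.
V_out = -2.35 + 47760 × (4.7/65536) V
      = -2.35 + 3.42517 = 1.07517 V.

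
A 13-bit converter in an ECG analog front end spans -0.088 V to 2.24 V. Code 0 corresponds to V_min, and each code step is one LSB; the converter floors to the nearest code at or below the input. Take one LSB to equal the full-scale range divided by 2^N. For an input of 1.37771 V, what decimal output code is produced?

Range = 2.24 − (-0.088) = 2.328 V. LSB = 2.328 V / 2^13 ≈ 284.2 µV.
(V_in − V_min) × 2^13/range = (1.37771 − (-0.088)) × 8192/2.328 = 5157.687.
Floor → code = 5157.

5157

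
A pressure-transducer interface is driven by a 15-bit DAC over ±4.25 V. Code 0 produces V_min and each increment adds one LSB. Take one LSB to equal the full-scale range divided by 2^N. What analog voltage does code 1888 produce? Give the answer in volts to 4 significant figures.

-3.760 V

The full-scale span is 4.25 − (-4.25) = 8.5 V. LSB = 8.5 V / 2^15.
V_out = V_min + code × LSB = -4.25 V + 1888 × 8.5 V / 32768
      = -4.25 V + 0.489746 V = -3.76025 V.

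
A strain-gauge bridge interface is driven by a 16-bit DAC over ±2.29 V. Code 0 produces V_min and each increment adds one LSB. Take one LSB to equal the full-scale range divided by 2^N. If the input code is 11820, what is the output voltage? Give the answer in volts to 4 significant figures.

-1.464 V

Span: 2.29 V − (-2.29 V) = 4.58 V. LSB = 4.58 V / 2^16.
Output = V_min + (11820/65536) × range = -2.29 + 0.180359 × 4.58 V
      = -2.29 + 0.826044 = -1.46396 V.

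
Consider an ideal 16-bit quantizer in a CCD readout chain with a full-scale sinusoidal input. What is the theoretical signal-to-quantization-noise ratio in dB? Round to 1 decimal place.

SNR = 6.02·16 + 1.76 = 98.08 dB.

98.1 dB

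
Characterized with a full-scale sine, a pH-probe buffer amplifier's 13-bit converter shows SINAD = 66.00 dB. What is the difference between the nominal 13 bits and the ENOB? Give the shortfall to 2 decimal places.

2.33 bits

N_eff = (66.00 − 1.76)/6.02 = 10.6711 bits.
13 − 10.6711 = 2.33 bits below nominal.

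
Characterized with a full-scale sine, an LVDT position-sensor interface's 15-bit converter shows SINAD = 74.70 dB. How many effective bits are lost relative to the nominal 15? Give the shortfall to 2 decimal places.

2.88 bits

N_eff = (74.70 − 1.76)/6.02 = 12.1163 bits.
Lost resolution: 15 − 12.1163 = 2.8837 bits.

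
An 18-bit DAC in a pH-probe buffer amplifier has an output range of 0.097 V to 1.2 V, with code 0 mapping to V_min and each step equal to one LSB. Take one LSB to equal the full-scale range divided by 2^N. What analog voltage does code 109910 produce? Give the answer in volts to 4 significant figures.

Full-scale range = 1.2 V − (0.097 V) = 1.103 V. LSB = 1.103 V / 2^18.
Output = V_min + (109910/262144) × range = 0.097 + 0.419273 × 1.103 V
      = 0.097 + 0.462459 = 0.559459 V.

0.5595 V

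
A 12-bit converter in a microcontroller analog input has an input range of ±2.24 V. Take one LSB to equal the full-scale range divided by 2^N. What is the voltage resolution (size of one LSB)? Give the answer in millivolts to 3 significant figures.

Span: 2.24 V − (-2.24 V) = 4.48 V.
2^12 = 4096 levels.
One LSB is 4.48 V / 4096 = 1.09 mV.

1.09 mV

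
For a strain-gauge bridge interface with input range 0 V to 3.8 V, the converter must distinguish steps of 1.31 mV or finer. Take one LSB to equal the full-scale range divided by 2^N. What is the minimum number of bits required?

Span = 3.8 V.
3.8 V / 1.31 mV = 2901. Since 2^11 = 2048 and 2^12 = 4096, N = 12.

12 bits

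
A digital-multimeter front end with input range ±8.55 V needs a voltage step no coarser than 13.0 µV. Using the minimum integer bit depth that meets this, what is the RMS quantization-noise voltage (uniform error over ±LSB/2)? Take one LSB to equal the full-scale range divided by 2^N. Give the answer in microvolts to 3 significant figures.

2.35 µV

Range = 8.55 − (-8.55) = 17.1 V.
Need 2^N ≥ 17.1 V / 13.0 µV = 1.315e6 → N_min = 21.
LSB = 17.1 V / 2^21 = 8.1539 µV.
RMS noise = LSB/√12 = 2.35 µV.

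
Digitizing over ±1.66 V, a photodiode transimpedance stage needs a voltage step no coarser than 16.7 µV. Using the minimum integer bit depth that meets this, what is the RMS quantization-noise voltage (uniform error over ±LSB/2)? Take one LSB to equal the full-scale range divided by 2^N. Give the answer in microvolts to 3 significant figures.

3.66 µV

Span: 1.66 V − (-1.66 V) = 3.32 V.
3.32 V / 16.7 µV = 198800. Since 2^17 = 131072 and 2^18 = 262144, N = 18.
Step size = 3.32/262144 V = 12.665 µV.
σ_q = LSB/√12 = 12.665 µV/3.4641 = 3.66 µV.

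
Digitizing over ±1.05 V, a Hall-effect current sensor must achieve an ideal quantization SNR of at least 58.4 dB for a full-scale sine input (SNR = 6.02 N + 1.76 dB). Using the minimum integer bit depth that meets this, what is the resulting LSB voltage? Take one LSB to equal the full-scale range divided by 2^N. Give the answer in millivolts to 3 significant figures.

2.05 mV

Range = 1.05 − (-1.05) = 2.1 V.
6.02 N + 1.76 ≥ 58.4 gives N ≥ 9.409, so the minimum integer is 10.
LSB = 2.1 V ÷ 2^10 = 2.1/1024 V = 2.05 mV.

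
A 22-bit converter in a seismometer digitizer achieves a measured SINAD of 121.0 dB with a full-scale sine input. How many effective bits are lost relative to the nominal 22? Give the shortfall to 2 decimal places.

2.19 bits

Effective bits = (121.0 − 1.76)/6.02 = 19.8073.
22 − 19.8073 = 2.19 bits below nominal.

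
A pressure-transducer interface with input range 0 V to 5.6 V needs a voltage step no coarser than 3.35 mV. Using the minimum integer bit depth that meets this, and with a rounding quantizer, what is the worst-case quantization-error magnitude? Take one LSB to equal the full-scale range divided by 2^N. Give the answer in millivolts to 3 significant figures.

1.37 mV

Full-scale range = 5.6 V.
5.6 V / 3.35 mV = 1672. Since 2^10 = 1024 and 2^11 = 2048, N = 11.
One LSB is 5.6 V / 2048 = 2.7344 mV.
|e|_max = LSB/2 = 1.37 mV.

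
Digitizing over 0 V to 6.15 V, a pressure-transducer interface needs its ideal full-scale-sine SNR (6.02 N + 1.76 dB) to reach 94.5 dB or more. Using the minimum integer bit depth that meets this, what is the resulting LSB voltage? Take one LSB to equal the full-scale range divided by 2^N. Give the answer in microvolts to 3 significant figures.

93.8 µV

Range is 6.15 V.
6.02 N + 1.76 ≥ 94.5 gives N ≥ 15.405, so the minimum integer is 16.
LSB = 6.15 V / 2^16 = 93.8 µV.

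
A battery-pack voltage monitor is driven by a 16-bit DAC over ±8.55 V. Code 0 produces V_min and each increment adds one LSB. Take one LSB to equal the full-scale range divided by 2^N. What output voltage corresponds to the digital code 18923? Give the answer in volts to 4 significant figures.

-3.613 V

Span: 8.55 V − (-8.55 V) = 17.1 V. LSB = 17.1 V / 2^16.
Output = V_min + (18923/65536) × range = -8.55 + 0.288742 × 17.1 V
      = -8.55 V + 4.93749 V = -3.61251 V.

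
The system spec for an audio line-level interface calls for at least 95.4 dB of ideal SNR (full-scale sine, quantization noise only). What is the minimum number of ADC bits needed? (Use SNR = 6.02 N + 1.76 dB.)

N ≥ (95.4 − 1.76)/6.02 = 15.555 → N_min = 16.

16 bits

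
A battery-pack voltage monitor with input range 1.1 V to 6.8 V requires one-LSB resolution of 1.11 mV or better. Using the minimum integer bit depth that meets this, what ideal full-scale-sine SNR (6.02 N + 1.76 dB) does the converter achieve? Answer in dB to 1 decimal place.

Span: 6.8 V − (1.1 V) = 5.7 V.
Need 2^N ≥ 5.7 V / 1.11 mV = 5135 → N_min = 13.
SNR = 6.02 × 13 + 1.76 = 80.02 dB.

80.0 dB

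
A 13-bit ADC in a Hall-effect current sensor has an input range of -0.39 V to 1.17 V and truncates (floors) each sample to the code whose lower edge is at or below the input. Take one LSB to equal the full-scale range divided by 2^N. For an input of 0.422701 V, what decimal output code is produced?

4267

The full-scale span is 1.17 − (-0.39) = 1.56 V. LSB = 1.56 V / 2^13 ≈ 190.4 µV.
V_in − V_min = 0.422701 − (-0.39) = 0.812701 V.
Divide by LSB: 0.812701 × 8192/1.56 = 4267.7222.
Truncating gives code 4267.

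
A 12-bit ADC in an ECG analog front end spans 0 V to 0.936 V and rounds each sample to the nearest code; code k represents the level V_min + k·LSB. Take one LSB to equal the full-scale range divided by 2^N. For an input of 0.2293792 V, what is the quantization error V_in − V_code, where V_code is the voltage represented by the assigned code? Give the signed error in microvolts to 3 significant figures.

Full-scale range = 0.936 V. LSB = 0.936 V / 2^12 ≈ 228.5 µV.
(V_in − V_min)/LSB = (0.2293792 − (0)) × 4096/0.936 = 1003.7791 → nearest code k = 1004.
V_code = 0 + (1004/4096) × 0.936 = 0.2294296875 V.
Error = V_in − V_code = 0.2293792 − (0.2294296875) = −50.5 µV.

−50.5 µV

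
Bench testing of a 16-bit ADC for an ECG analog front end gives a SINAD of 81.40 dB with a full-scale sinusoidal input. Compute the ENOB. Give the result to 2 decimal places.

13.23 bits

Inverting SNR = 6.02 N + 1.76: N_eff = (81.40 − 1.76)/6.02 = 13.2292.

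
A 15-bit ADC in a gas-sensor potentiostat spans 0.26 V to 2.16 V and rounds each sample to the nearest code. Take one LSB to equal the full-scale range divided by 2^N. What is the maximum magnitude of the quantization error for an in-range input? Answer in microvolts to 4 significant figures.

28.99 µV

The full-scale span is 2.16 − (0.26) = 1.9 V.
LSB = 1.9 V / 2^15 = 57.9834 µV.
Worst-case error for round-to-nearest is half an LSB: 28.99 µV.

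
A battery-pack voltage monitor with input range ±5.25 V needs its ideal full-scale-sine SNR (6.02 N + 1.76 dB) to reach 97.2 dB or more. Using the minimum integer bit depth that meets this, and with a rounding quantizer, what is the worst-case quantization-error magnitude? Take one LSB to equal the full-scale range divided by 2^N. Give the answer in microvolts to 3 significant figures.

80.1 µV

Range = 5.25 − (-5.25) = 10.5 V.
N ≥ (97.2 − 1.76)/6.02 = 15.854 → N_min = 16.
One LSB is 10.5 V / 65536 = 160.22 µV.
Max error for round-to-nearest is LSB/2 = 80.1 µV.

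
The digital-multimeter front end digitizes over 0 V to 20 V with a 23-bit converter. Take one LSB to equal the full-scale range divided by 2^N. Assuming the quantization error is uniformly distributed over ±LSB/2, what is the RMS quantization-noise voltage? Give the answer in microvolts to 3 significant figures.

V_FS = 20 V.
One LSB is 20 V / 8388608 = 2.3842 µV.
RMS of a uniform error over width LSB is LSB/√12 = 0.688 µV.

0.688 µV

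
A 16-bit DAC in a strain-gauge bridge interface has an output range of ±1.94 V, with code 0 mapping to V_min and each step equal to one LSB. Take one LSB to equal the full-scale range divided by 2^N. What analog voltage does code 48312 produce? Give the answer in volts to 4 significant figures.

The full-scale span is 1.94 − (-1.94) = 3.88 V. LSB = 3.88 V / 2^16.
V_out = -1.94 + 48312 × (3.88/65536) V
      = -1.94 + 2.86027 = 0.920269 V.

0.9203 V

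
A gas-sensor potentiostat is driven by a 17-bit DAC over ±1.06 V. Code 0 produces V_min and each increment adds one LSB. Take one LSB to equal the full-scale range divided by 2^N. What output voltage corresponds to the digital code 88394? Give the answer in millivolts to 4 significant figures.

The full-scale span is 1.06 − (-1.06) = 2.12 V. LSB = 2.12 V / 2^17.
Output = V_min + (88394/131072) × range = -1.06 + 0.674393 × 2.12 V
      = -1.06 V + 1.42971 V = 0.369713 V.

369.7 mV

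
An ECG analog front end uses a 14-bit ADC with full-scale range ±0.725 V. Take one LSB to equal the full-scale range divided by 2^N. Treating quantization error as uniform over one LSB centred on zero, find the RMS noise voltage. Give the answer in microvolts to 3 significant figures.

Range = 0.725 − (-0.725) = 1.45 V.
LSB = 1.45 V / 2^14 = 88.501 µV.
V_rms = LSB/√12 = 88.501 µV / √12 = 25.5 µV.

25.5 µV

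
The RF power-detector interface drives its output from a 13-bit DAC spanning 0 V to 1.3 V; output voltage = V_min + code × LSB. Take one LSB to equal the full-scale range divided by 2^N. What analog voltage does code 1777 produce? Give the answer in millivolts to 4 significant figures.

282.0 mV

Span = 1.3 V. LSB = 1.3 V / 2^13.
V_out = V_min + code × LSB = 0 V + 1777 × 1.3 V / 8192
      = 0 + 0.281995 = 0.281995 V.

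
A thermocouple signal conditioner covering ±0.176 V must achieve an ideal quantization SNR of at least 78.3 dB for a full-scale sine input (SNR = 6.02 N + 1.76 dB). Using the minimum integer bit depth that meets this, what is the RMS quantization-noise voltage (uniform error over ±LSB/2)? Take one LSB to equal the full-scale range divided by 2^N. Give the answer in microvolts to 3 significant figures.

The full-scale span is 0.176 − (-0.176) = 0.352 V.
N ≥ (78.3 − 1.76)/6.02 = 12.714 → N_min = 13.
Step size = 0.352/8192 V = 42.969 µV.
σ_q = LSB/√12 = 42.969 µV/3.4641 = 12.4 µV.

12.4 µV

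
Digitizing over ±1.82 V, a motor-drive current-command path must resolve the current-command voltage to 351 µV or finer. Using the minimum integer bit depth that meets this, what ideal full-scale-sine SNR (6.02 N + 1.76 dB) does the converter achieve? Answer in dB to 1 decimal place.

86.0 dB

Range = 1.82 − (-1.82) = 3.64 V.
Required number of levels: 3.64/351 µV = 10370; smallest N with 2^N ≥ that is 14.
Ideal SNR at N = 14: 6.02·14 + 1.76 = 86.0 dB.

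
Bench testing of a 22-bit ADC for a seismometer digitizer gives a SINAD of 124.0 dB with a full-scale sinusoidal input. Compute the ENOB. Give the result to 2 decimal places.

(124.0 − 1.76) / 6.02 = 122.24/6.02 = 20.3056 effective bits.

20.31 bits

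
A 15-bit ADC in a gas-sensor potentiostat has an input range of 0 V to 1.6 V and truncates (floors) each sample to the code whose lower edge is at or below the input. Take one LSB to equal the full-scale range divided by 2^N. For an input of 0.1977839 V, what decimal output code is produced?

Range is 1.6 V. LSB = 1.6 V / 2^15 ≈ 48.83 µV.
(V_in − V_min) × 2^15/range = (0.1977839 − (0)) × 32768/1.6 = 4050.614.
Floor → code = 4050.

4050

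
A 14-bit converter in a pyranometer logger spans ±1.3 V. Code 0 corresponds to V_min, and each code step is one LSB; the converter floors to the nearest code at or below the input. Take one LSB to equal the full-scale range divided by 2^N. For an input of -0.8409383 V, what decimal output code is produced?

The full-scale span is 1.3 − (-1.3) = 2.6 V. LSB = 2.6 V / 2^14 ≈ 158.7 µV.
V_in − V_min = -0.8409383 − (-1.3) = 0.4590617 V.
Divide by LSB: 0.4590617 × 16384/2.6 = 2892.7950.
Truncating gives code 2892.

2892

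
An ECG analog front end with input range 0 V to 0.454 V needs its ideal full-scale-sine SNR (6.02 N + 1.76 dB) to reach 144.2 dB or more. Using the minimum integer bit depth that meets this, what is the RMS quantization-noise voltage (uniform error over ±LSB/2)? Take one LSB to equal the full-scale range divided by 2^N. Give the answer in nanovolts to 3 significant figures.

Full-scale range = 0.454 V.
N ≥ (144.2 − 1.76)/6.02 = 23.661 → N_min = 24.
One LSB is 0.454 V / 16777216 = 27.061 nV.
σ_q = LSB/√12 = 27.061 nV/3.4641 = 7.81 nV.

7.81 nV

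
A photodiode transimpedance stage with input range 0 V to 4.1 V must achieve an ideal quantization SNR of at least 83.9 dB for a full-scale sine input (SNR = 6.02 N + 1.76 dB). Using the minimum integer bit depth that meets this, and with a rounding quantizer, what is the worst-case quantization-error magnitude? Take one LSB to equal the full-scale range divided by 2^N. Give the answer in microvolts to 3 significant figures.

125 µV

Range is 4.1 V.
6.02 N + 1.76 ≥ 83.9 gives N ≥ 13.645, so the minimum integer is 14.
One LSB is 4.1 V / 16384 = 250.24 µV.
|e|_max = LSB/2 = 125 µV.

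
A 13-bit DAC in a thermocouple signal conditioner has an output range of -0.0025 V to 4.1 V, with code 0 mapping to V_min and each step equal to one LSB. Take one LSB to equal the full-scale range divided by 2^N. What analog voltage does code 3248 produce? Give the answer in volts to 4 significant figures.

1.624 V

Range = 4.1 − (-0.0025) = 4.1025 V. LSB = 4.1025 V / 2^13.
V_out = V_min + code × LSB = -0.0025 V + 3248 × 4.1025 V / 8192
      = -0.0025 V + 1.62658 V = 1.62408 V.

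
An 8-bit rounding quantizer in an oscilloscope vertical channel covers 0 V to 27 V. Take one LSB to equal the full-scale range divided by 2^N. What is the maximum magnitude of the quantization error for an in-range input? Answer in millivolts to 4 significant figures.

Full-scale range = 27 V.
LSB = 27 V / 2^8 = 105.469 mV.
|e|_max = LSB/2 = 52.73 mV.

52.73 mV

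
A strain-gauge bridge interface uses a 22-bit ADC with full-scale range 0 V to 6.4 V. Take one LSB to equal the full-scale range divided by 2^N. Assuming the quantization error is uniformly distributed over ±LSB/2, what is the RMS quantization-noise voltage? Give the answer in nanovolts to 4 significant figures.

440.5 nV

V_FS = 6.4 V.
LSB = 6.4 V ÷ 2^22 = 6.4/4194304 V = 1.52588 µV.
RMS of a uniform error over width LSB is LSB/√12 = 440.5 nV.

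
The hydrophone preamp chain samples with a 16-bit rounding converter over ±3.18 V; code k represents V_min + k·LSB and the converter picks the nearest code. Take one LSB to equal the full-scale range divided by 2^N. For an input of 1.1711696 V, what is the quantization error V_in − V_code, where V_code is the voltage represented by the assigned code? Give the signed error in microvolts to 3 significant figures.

The full-scale span is 3.18 − (-3.18) = 6.36 V. LSB = 6.36 V / 2^16 ≈ 97.05 µV.
(1.1711696 − (-3.18)) / LSB = 4.3511696 × 65536/6.36 = 44836.2030. Nearest integer: k = 44836.
Reconstructed level: -3.18 + 44836 × 6.36/65536 V = 1.1711499023 V.
e = 1.1711696 − (1.1711499023) = +19.7 µV.

+19.7 µV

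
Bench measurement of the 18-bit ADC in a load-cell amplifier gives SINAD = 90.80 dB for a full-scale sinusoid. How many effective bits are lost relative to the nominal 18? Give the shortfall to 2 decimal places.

ENOB = (SINAD − 1.76)/6.02 = (90.80 − 1.76)/6.02 = 14.7907 bits.
18 − 14.7907 = 3.21 bits below nominal.

3.21 bits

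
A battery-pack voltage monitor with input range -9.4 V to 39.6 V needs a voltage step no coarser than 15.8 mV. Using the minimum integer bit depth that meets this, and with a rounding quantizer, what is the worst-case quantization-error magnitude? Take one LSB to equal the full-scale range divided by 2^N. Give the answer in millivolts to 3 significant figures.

5.98 mV

Range = 39.6 − (-9.4) = 49 V.
Levels needed ≥ 49/15.8 mV = 3101. 2^12 = 4096 suffices, so N_min = 12.
One LSB is 49 V / 4096 = 11.963 mV.
|e|_max = LSB/2 = 5.98 mV.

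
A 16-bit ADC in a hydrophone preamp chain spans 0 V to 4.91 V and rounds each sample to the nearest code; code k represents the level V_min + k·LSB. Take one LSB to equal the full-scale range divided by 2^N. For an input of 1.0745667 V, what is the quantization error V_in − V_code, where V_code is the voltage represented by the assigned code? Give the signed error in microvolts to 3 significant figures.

−20.2 µV

Range is 4.91 V. LSB = 4.91 V / 2^16 ≈ 74.92 µV.
Position in LSBs: (1.0745667 − (0)) × 65536/4.91 = 14342.7298; rounding gives k = 14343.
V_code = V_min + k × range/2^16 = 0 + 14343 × 4.91/65536 = 1.0745869446 V.
V_in − V_code = 1.0745667 − (1.0745869446) = −20.2 µV.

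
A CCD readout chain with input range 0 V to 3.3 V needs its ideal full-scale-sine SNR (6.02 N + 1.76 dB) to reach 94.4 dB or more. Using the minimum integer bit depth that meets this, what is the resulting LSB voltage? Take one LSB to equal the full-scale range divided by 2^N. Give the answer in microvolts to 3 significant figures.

Full-scale range = 3.3 V.
6.02 N + 1.76 ≥ 94.4 gives N ≥ 15.389, so the minimum integer is 16.
LSB = 3.3 V ÷ 2^16 = 3.3/65536 V = 50.4 µV.

50.4 µV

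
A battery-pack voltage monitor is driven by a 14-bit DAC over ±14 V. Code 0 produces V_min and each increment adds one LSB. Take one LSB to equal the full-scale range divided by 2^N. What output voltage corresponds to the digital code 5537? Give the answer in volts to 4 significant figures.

Range = 14 − (-14) = 28 V. LSB = 28 V / 2^14.
V_out = V_min + code × LSB = -14 V + 5537 × 28 V / 16384
      = -14 V + 9.46265 V = -4.53735 V.

-4.537 V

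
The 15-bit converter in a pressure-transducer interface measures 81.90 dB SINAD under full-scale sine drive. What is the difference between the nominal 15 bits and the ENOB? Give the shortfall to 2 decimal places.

ENOB = (SINAD − 1.76)/6.02 = (81.90 − 1.76)/6.02 = 13.3123 bits.
15 − 13.3123 = 1.69 bits below nominal.

1.69 bits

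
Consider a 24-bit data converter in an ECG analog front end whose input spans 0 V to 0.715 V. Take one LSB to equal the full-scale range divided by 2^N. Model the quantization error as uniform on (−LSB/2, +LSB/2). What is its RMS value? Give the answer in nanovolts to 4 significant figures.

Range is 0.715 V.
Step size = 0.715/16777216 V = 42.6173 nV.
V_rms = LSB/√12 = 42.6173 nV / √12 = 12.30 nV.

12.30 nV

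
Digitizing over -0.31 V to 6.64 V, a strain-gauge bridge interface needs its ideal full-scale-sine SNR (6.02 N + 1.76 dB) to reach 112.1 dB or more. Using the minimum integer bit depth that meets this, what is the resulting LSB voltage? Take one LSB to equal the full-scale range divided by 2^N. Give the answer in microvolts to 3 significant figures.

Full-scale range = 6.64 V − (-0.31 V) = 6.95 V.
Required N = ⌈(112.1 − 1.76)/6.02⌉ = ⌈18.329⌉ = 19.
Step size = 6.95/524288 V = 13.3 µV.

13.3 µV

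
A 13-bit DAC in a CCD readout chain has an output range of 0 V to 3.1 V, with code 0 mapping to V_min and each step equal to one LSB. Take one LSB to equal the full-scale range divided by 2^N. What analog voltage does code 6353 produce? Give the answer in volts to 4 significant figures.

2.404 V

Range is 3.1 V. LSB = 3.1 V / 2^13.
V_out = V_min + code × LSB = 0 V + 6353 × 3.1 V / 8192
      = 0 V + 2.40409 V = 2.40409 V.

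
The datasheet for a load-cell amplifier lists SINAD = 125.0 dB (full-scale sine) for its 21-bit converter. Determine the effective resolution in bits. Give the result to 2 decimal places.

20.47 bits

Inverting SNR = 6.02 N + 1.76: N_eff = (125.0 − 1.76)/6.02 = 20.4718.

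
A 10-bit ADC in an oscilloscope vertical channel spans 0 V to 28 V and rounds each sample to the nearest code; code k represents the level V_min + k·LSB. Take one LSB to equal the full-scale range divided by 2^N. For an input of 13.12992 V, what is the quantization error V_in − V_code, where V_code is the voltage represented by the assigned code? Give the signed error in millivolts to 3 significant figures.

Full-scale range = 28 V. LSB = 28 V / 2^10 ≈ 27.34 mV.
(13.12992 − (0)) / LSB = 13.12992 × 1024/28 = 480.1799. Nearest integer: k = 480.
Reconstructed level: 0 + 480 × 28/1024 V = 13.12500000 V.
V_in − V_code = 13.12992 − (13.12500000) = +4.92 mV.

+4.92 mV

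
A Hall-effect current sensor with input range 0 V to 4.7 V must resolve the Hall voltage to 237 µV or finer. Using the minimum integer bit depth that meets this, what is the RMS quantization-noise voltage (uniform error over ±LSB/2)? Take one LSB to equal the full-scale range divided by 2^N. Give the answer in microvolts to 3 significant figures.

V_FS = 4.7 V.
4.7 V / 237 µV = 19830. Since 2^14 = 16384 and 2^15 = 32768, N = 15.
Step size = 4.7/32768 V = 143.43 µV.
RMS noise = LSB/√12 = 41.4 µV.

41.4 µV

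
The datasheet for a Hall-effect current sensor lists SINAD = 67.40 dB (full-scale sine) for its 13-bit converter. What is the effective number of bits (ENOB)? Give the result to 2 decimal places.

(67.40 − 1.76) / 6.02 = 65.64/6.02 = 10.9037 effective bits.

10.90 bits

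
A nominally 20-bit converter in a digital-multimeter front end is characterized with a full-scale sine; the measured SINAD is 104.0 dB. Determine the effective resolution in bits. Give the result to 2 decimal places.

ENOB = (SINAD − 1.76) / 6.02 = (104.0 − 1.76) / 6.02 = 102.24 / 6.02 = 16.9834.

16.98 bits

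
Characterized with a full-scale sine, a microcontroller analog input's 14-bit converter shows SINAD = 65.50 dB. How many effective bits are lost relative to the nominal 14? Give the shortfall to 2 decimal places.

ENOB = (SINAD − 1.76)/6.02 = (65.50 − 1.76)/6.02 = 10.5880 bits.
Lost resolution: 14 − 10.5880 = 3.4120 bits.

3.41 bits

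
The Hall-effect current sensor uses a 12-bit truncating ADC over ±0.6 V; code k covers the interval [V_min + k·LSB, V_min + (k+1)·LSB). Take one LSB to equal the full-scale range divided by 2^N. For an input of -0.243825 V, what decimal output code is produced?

Full-scale range = 0.6 V − (-0.6 V) = 1.2 V. LSB = 1.2 V / 2^12 ≈ 293.0 µV.
V_in − V_min = -0.243825 − (-0.6) = 0.356175 V.
Divide by LSB: 0.356175 × 4096/1.2 = 1215.7440.
Truncating gives code 1215.

1215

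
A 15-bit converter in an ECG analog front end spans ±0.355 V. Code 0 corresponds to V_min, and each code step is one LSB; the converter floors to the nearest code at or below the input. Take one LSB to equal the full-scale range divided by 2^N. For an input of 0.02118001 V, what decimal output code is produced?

Span: 0.355 V − (-0.355 V) = 0.71 V. LSB = 0.71 V / 2^15 ≈ 21.67 µV.
(V_in − V_min) × 2^15/range = (0.02118001 − (-0.355)) × 32768/0.71 = 17361.502.
Floor → code = 17361.

17361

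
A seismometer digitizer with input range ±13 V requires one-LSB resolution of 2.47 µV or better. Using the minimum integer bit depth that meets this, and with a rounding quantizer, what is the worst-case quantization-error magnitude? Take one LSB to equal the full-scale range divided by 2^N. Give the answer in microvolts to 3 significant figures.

0.775 µV

Full-scale range = 13 V − (-13 V) = 26 V.
Levels needed ≥ 26/2.47 µV = 1.053e7. 2^24 = 16777216 suffices, so N_min = 24.
One LSB is 26 V / 16777216 = 1.5497 µV.
Half an LSB is 0.775 µV.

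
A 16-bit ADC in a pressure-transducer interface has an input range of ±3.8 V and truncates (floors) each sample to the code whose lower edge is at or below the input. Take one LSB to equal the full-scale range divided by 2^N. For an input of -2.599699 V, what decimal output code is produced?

The full-scale span is 3.8 − (-3.8) = 7.6 V. LSB = 7.6 V / 2^16 ≈ 116.0 µV.
V_in − V_min = -2.599699 − (-3.8) = 1.200301 V.
Divide by LSB: 1.200301 × 65536/7.6 = 10350.3850.
Truncating gives code 10350.

10350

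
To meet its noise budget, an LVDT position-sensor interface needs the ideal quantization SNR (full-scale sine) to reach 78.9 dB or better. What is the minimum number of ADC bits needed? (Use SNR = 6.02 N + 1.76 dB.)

Solving 6.02 N ≥ 78.9 − 1.76: N ≥ 12.814. Round up → N = 13.

13 bits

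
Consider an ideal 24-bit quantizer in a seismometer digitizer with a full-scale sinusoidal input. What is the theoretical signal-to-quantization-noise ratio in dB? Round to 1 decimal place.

6.02(24) + 1.76 = 144.48 + 1.76 = 146.24 dB.

146.2 dB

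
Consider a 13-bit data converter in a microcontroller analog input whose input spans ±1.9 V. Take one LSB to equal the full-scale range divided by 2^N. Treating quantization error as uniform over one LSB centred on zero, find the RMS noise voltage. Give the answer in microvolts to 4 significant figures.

133.9 µV

Full-scale range = 1.9 V − (-1.9 V) = 3.8 V.
LSB = 3.8 V ÷ 2^13 = 3.8/8192 V = 463.867 µV.
V_rms = LSB/√12 = 463.867 µV / √12 = 133.9 µV.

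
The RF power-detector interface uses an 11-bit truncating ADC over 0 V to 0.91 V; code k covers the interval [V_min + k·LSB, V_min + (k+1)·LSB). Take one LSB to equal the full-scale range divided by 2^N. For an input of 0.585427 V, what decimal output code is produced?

1317

Full-scale range = 0.91 V. LSB = 0.91 V / 2^11 ≈ 444.3 µV.
V_in − V_min = 0.585427 − (0) = 0.585427 V.
Divide by LSB: 0.585427 × 2048/0.91 = 1317.5324.
Truncating gives code 1317.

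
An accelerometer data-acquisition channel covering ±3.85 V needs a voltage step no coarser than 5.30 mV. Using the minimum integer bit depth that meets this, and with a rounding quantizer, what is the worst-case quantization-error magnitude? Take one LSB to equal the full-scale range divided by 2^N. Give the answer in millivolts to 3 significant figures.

The full-scale span is 3.85 − (-3.85) = 7.7 V.
Levels needed ≥ 7.7/5.30 mV = 1453. 2^11 = 2048 suffices, so N_min = 11.
One LSB is 7.7 V / 2048 = 3.7598 mV.
Half an LSB is 1.88 mV.

1.88 mV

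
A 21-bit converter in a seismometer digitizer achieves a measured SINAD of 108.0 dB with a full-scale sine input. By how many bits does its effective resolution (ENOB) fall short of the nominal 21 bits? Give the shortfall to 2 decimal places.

3.35 bits

Effective bits = (108.0 − 1.76)/6.02 = 17.6478.
Shortfall = 21 − 17.6478 = 3.3522 bits.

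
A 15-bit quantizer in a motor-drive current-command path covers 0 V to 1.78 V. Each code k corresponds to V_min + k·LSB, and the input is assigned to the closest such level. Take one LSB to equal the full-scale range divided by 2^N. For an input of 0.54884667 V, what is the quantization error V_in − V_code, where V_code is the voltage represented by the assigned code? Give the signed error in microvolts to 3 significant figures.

V_FS = 1.78 V. LSB = 1.78 V / 2^15 ≈ 54.32 µV.
(0.54884667 − (0)) / LSB = 0.54884667 × 32768/1.78 = 10103.7122. Nearest integer: k = 10104.
V_code = 0 + (10104/32768) × 1.78 = 0.54886230469 V.
e = 0.54884667 − (0.54886230469) = −15.6 µV.

−15.6 µV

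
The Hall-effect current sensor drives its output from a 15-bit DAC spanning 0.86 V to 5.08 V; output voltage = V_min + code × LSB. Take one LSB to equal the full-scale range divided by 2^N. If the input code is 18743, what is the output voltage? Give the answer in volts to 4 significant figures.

Range = 5.08 − (0.86) = 4.22 V. LSB = 4.22 V / 2^15.
V_out = V_min + code × LSB = 0.86 V + 18743 × 4.22 V / 32768
      = 0.86 V + 2.41380 V = 3.27380 V.

3.274 V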